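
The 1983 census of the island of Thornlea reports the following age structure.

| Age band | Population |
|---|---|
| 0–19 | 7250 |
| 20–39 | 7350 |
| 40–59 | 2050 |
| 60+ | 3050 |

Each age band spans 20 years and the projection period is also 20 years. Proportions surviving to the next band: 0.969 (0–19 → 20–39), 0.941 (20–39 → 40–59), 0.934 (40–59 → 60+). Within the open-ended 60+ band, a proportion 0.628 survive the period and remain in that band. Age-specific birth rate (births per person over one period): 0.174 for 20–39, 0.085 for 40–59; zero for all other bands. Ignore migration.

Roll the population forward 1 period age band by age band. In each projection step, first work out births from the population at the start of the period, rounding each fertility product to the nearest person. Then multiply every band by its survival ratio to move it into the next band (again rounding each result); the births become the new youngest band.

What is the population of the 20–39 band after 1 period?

Call the groups 1 to 4, youngest first.
Period 1:
Births: 7350 × 0.174 = 1279 ; 2050 × 0.085 = 174 — total 1453
Group 2: 7250 × 0.969 = 7025
Group 3: 7350 × 0.941 = 6916
Group 4: 2050 × 0.934 + 3050 × 0.628 = 1915 + 1915 = 3830
→ [1453, 7025, 6916, 3830]

7025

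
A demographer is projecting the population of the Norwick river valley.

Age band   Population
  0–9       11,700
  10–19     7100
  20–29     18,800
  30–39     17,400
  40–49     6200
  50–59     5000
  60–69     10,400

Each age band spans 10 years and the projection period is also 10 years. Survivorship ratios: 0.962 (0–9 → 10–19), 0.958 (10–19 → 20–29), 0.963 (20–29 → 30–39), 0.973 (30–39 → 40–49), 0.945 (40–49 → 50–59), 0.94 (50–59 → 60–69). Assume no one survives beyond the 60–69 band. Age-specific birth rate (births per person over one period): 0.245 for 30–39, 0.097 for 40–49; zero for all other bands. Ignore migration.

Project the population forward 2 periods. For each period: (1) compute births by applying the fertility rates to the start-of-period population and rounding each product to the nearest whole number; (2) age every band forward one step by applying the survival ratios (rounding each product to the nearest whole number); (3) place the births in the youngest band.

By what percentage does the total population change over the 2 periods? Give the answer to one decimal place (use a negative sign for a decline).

Call the bands 1 to 7, youngest first.
Period 1.
Births: 17400 * 0.245 = 4263 ; 6200 * 0.097 = 601 ⇒ total 4864
Band 2: 11700 * 0.962 = 11255
Band 3: 7100 * 0.958 = 6802
Band 4: 18800 * 0.963 = 18104
Band 5: 17400 * 0.973 = 16930
Band 6: 6200 * 0.945 = 5859
Band 7: 5000 * 0.94 = 4700
Giving 4864 / 11255 / 6802 / 18104 / 16930 / 5859 / 4700.
Period 2.
Births: 18104 * 0.245 = 4435 ; 16930 * 0.097 = 1642 ⇒ total 6077
Band 2: 4864 * 0.962 = 4679
Band 3: 11255 * 0.958 = 10782
Band 4: 6802 * 0.963 = 6550
Band 5: 18104 * 0.973 = 17615
Band 6: 16930 * 0.945 = 15999
Band 7: 5859 * 0.94 = 5507
Giving 6077 / 4679 / 10782 / 6550 / 17615 / 15999 / 5507.
Total: 76600 → 67209; change = -9391; percentage change = -12.3%

-12.3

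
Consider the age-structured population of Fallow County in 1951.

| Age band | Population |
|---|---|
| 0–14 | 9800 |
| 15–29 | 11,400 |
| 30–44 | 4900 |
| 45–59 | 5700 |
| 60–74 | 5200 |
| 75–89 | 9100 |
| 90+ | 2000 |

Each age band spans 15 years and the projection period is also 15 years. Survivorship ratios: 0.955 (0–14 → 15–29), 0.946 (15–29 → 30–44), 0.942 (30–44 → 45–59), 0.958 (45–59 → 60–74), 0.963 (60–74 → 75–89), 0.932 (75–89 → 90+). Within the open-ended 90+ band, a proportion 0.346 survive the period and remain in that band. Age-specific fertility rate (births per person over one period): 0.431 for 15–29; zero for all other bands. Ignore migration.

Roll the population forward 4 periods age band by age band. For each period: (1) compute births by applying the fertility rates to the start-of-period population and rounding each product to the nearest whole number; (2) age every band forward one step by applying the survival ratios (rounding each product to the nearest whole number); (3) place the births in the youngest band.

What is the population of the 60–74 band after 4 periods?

(Groups numbered youngest = 1 to oldest = 7.)
After projecting period 1:
Births: 11400 × 0.431 = 4913
Group 2: 9800 × 0.955 = 9359
Group 3: 11400 × 0.946 = 10784
Group 4: 4900 × 0.942 = 4616
Group 5: 5700 × 0.958 = 5461
Group 6: 5200 × 0.963 = 5008
Group 7: 9100 × 0.932 + 2000 × 0.346 = 8481 + 692 = 9173
End of period: [4913, 9359, 10784, 4616, 5461, 5008, 9173]
After projecting period 2:
Births: 9359 × 0.431 = 4034
Group 2: 4913 × 0.955 = 4692
Group 3: 9359 × 0.946 = 8854
Group 4: 10784 × 0.942 = 10159
Group 5: 4616 × 0.958 = 4422
Group 6: 5461 × 0.963 = 5259
Group 7: 5008 × 0.932 + 9173 × 0.346 = 4667 + 3174 = 7841
End of period: [4034, 4692, 8854, 10159, 4422, 5259, 7841]
After projecting period 3:
Births: 4692 × 0.431 = 2022
Group 2: 4034 × 0.955 = 3852
Group 3: 4692 × 0.946 = 4439
Group 4: 8854 × 0.942 = 8340
Group 5: 10159 × 0.958 = 9732
Group 6: 4422 × 0.963 = 4258
Group 7: 5259 × 0.932 + 7841 × 0.346 = 4901 + 2713 = 7614
End of period: [2022, 3852, 4439, 8340, 9732, 4258, 7614]
After projecting period 4:
Births: 3852 × 0.431 = 1660
Group 2: 2022 × 0.955 = 1931
Group 3: 3852 × 0.946 = 3644
Group 4: 4439 × 0.942 = 4182
Group 5: 8340 × 0.958 = 7990
Group 6: 9732 × 0.963 = 9372
Group 7: 4258 × 0.932 + 7614 × 0.346 = 3968 + 2634 = 6602
End of period: [1660, 1931, 3644, 4182, 7990, 9372, 6602]

7990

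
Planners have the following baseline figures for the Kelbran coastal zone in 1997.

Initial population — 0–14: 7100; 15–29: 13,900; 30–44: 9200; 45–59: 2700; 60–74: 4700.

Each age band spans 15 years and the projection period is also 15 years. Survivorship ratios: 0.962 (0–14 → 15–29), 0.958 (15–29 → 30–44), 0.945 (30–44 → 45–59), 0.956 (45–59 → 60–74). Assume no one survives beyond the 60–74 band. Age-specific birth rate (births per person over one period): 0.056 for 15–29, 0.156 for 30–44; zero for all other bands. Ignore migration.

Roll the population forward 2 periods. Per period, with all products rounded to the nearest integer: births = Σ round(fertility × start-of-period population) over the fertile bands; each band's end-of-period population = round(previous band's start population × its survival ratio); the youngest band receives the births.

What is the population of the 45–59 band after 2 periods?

12584

Numbering the bands 1..5 from youngest to oldest:
After projecting period 1:
Births: 13900 * 0.056 = 778, 9200 * 0.156 = 1435 ⇒ total 2213
Band 2: 7100 * 0.962 = 6830
Band 3: 13900 * 0.958 = 13316
Band 4: 9200 * 0.945 = 8694
Band 5: 2700 * 0.956 = 2581
Population now: 0–14=2213, 15–29=6830, 30–44=13316, 45–59=8694, 60–74=2581
After projecting period 2:
Births: 6830 * 0.056 = 382, 13316 * 0.156 = 2077 ⇒ total 2459
Band 2: 2213 * 0.962 = 2129
Band 3: 6830 * 0.958 = 6543
Band 4: 13316 * 0.945 = 12584
Band 5: 8694 * 0.956 = 8311
Population now: 0–14=2459, 15–29=2129, 30–44=6543, 45–59=12584, 60–74=8311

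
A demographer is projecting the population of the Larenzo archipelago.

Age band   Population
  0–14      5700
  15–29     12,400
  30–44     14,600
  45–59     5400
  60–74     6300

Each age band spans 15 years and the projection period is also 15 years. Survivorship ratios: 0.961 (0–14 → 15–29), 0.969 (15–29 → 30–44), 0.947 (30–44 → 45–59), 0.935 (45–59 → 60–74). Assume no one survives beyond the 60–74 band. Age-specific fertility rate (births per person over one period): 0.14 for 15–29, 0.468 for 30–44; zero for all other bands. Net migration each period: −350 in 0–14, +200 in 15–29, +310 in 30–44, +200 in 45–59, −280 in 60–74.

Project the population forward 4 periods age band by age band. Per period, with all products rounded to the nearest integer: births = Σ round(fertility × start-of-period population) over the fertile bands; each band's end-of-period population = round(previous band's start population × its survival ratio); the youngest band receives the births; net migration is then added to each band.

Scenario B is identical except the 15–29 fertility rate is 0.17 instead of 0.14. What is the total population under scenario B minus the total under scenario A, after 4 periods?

Period 1.
Births: 12400 × 0.14 = 1736  |  14600 × 0.468 = 6833 — total 8569
15–29: 5700 × 0.961 = 5478
30–44: 12400 × 0.969 = 12016
45–59: 14600 × 0.947 = 13826
60–74: 5400 × 0.935 = 5049
Net migration: 0–14 − 350 → 8219; 15–29 + 200 → 5678; 30–44 + 310 → 12326; 45–59 + 200 → 14026; 60–74 − 280 → 4769
Population now: 0–14=8219, 15–29=5678, 30–44=12326, 45–59=14026, 60–74=4769
Period 2.
Births: 5678 × 0.14 = 795  |  12326 × 0.468 = 5769 — total 6564
15–29: 8219 × 0.961 = 7898
30–44: 5678 × 0.969 = 5502
45–59: 12326 × 0.947 = 11673
60–74: 14026 × 0.935 = 13114
Net migration: 0–14 − 350 → 6214; 15–29 + 200 → 8098; 30–44 + 310 → 5812; 45–59 + 200 → 11873; 60–74 − 280 → 12834
Population now: 0–14=6214, 15–29=8098, 30–44=5812, 45–59=11873, 60–74=12834
Period 3.
Births: 8098 × 0.14 = 1134  |  5812 × 0.468 = 2720 — total 3854
15–29: 6214 × 0.961 = 5972
30–44: 8098 × 0.969 = 7847
45–59: 5812 × 0.947 = 5504
60–74: 11873 × 0.935 = 11101
Net migration: 0–14 − 350 → 3504; 15–29 + 200 → 6172; 30–44 + 310 → 8157; 45–59 + 200 → 5704; 60–74 − 280 → 10821
Population now: 0–14=3504, 15–29=6172, 30–44=8157, 45–59=5704, 60–74=10821
Period 4.
Births: 6172 × 0.14 = 864  |  8157 × 0.468 = 3817 — total 4681
15–29: 3504 × 0.961 = 3367
30–44: 6172 × 0.969 = 5981
45–59: 8157 × 0.947 = 7725
60–74: 5704 × 0.935 = 5333
Net migration: 0–14 − 350 → 4331; 15–29 + 200 → 3567; 30–44 + 310 → 6291; 45–59 + 200 → 7925; 60–74 − 280 → 5053
Population now: 0–14=4331, 15–29=3567, 30–44=6291, 45–59=7925, 60–74=5053
Scenario A total after 4 periods: 27167
Scenario B projection —
Period 1.
Births: 12400 × 0.17 = 2108  |  14600 × 0.468 = 6833 — total 8941
15–29: 5700 × 0.961 = 5478
30–44: 12400 × 0.969 = 12016
45–59: 14600 × 0.947 = 13826
60–74: 5400 × 0.935 = 5049
Net migration: 0–14 − 350 → 8591; 15–29 + 200 → 5678; 30–44 + 310 → 12326; 45–59 + 200 → 14026; 60–74 − 280 → 4769
Population now: 0–14=8591, 15–29=5678, 30–44=12326, 45–59=14026, 60–74=4769
Period 2.
Births: 5678 × 0.17 = 965  |  12326 × 0.468 = 5769 — total 6734
15–29: 8591 × 0.961 = 8256
30–44: 5678 × 0.969 = 5502
45–59: 12326 × 0.947 = 11673
60–74: 14026 × 0.935 = 13114
Net migration: 0–14 − 350 → 6384; 15–29 + 200 → 8456; 30–44 + 310 → 5812; 45–59 + 200 → 11873; 60–74 − 280 → 12834
Population now: 0–14=6384, 15–29=8456, 30–44=5812, 45–59=11873, 60–74=12834
Period 3.
Births: 8456 × 0.17 = 1438  |  5812 × 0.468 = 2720 — total 4158
15–29: 6384 × 0.961 = 6135
30–44: 8456 × 0.969 = 8194
45–59: 5812 × 0.947 = 5504
60–74: 11873 × 0.935 = 11101
Net migration: 0–14 − 350 → 3808; 15–29 + 200 → 6335; 30–44 + 310 → 8504; 45–59 + 200 → 5704; 60–74 − 280 → 10821
Population now: 0–14=3808, 15–29=6335, 30–44=8504, 45–59=5704, 60–74=10821
Period 4.
Births: 6335 × 0.17 = 1077  |  8504 × 0.468 = 3980 — total 5057
15–29: 3808 × 0.961 = 3659
30–44: 6335 × 0.969 = 6139
45–59: 8504 × 0.947 = 8053
60–74: 5704 × 0.935 = 5333
Net migration: 0–14 − 350 → 4707; 15–29 + 200 → 3859; 30–44 + 310 → 6449; 45–59 + 200 → 8253; 60–74 − 280 → 5053
Population now: 0–14=4707, 15–29=3859, 30–44=6449, 45–59=8253, 60–74=5053
Scenario B total after 4 periods: 28321
Difference B − A = 28321 − 27167 = 1154

1154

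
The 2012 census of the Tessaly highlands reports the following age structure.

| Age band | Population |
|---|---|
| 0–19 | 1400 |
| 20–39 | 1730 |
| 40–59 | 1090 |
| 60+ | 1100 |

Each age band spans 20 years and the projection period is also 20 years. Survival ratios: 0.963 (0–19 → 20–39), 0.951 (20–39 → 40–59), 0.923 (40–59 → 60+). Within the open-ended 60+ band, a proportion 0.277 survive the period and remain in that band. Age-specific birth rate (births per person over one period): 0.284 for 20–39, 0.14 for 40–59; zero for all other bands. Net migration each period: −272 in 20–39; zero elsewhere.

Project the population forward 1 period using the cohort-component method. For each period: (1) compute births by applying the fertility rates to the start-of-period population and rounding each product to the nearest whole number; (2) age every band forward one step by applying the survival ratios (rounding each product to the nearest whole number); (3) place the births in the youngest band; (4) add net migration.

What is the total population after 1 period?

4676

Call the bands 1 to 4, youngest first.
— Period 1 —
Births: 1730 * 0.284 = 491, 1090 * 0.14 = 153 → 644
Band 2: 1400 * 0.963 = 1348
Band 3: 1730 * 0.951 = 1645
Band 4: 1090 * 0.923 + 1100 * 0.277 = 1006 + 305 = 1311
Net migration: Band 2 − 272 → 1076
End of period: [644, 1076, 1645, 1311]
Total after period 1: 644 + 1076 + 1645 + 1311 = 4676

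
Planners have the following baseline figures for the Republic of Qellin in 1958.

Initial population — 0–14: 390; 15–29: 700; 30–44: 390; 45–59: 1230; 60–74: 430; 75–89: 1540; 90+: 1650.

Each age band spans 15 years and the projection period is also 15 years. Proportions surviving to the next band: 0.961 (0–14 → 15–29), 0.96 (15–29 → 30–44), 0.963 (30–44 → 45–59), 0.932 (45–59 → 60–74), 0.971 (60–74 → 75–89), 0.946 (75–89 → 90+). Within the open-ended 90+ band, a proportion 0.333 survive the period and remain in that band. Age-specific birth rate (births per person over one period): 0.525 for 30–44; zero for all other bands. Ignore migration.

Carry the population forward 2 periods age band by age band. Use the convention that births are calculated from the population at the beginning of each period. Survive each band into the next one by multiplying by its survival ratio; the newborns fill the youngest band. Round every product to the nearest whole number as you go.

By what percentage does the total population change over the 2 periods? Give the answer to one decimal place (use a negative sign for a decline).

-35.5

Numbering the bands 1..7 from youngest to oldest:
— Period 1 —
Births: 390 × 0.525 = 205
Band 2: 390 × 0.961 = 375
Band 3: 700 × 0.96 = 672
Band 4: 390 × 0.963 = 376
Band 5: 1230 × 0.932 = 1146
Band 6: 430 × 0.971 = 418
Band 7: 1540 × 0.946 + 1650 × 0.333 = 1457 + 549 = 2006
Population now: 0–14=205, 15–29=375, 30–44=672, 45–59=376, 60–74=1146, 75–89=418, 90+=2006
— Period 2 —
Births: 672 × 0.525 = 353
Band 2: 205 × 0.961 = 197
Band 3: 375 × 0.96 = 360
Band 4: 672 × 0.963 = 647
Band 5: 376 × 0.932 = 350
Band 6: 1146 × 0.971 = 1113
Band 7: 418 × 0.946 + 2006 × 0.333 = 395 + 668 = 1063
Population now: 0–14=353, 15–29=197, 30–44=360, 45–59=647, 60–74=350, 75–89=1113, 90+=1063
Total: 6330 → 4083; change = -2247; percentage change = -35.5%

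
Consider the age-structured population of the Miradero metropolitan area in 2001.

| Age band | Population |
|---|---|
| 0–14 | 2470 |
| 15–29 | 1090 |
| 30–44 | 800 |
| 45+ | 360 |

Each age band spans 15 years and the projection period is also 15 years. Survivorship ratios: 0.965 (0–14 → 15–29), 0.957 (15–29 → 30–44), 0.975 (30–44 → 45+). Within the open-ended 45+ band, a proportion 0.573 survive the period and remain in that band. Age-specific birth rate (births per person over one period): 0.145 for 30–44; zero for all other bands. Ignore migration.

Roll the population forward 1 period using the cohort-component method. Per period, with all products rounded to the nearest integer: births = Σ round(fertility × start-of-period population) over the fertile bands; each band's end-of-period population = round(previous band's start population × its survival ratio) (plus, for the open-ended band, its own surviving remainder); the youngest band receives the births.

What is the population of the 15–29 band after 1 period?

Period 1:
Births: 800 * 0.145 = 116
15–29: 2470 * 0.965 = 2384
30–44: 1090 * 0.957 = 1043
45+: 800 * 0.975 + 360 * 0.573 = 780 + 206 = 986
Giving 116 / 2384 / 1043 / 986.

2384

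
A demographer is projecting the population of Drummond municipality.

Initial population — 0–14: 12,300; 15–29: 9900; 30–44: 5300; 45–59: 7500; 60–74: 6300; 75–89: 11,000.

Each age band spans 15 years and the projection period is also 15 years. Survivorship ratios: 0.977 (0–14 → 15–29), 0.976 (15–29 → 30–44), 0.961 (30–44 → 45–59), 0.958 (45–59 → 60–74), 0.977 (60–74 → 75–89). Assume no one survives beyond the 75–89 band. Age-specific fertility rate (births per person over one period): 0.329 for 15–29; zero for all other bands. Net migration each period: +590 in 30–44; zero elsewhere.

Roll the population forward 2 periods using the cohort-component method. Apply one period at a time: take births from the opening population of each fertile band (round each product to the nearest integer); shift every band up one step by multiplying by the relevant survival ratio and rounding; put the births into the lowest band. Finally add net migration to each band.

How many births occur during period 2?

After projecting period 1:
Births: 9900 × 0.329 = 3257
15–29: 12300 × 0.977 = 12017
30–44: 9900 × 0.976 = 9662
45–59: 5300 × 0.961 = 5093
60–74: 7500 × 0.958 = 7185
75–89: 6300 × 0.977 = 6155
Net migration: 30–44 + 590 → 10252
End of period: [3257, 12017, 10252, 5093, 7185, 6155]
After projecting period 2:
Births: 12017 × 0.329 = 3954
15–29: 3257 × 0.977 = 3182
30–44: 12017 × 0.976 = 11729
45–59: 10252 × 0.961 = 9852
60–74: 5093 × 0.958 = 4879
75–89: 7185 × 0.977 = 7020
Net migration: 30–44 + 590 → 12319
End of period: [3954, 3182, 12319, 9852, 4879, 7020]

3954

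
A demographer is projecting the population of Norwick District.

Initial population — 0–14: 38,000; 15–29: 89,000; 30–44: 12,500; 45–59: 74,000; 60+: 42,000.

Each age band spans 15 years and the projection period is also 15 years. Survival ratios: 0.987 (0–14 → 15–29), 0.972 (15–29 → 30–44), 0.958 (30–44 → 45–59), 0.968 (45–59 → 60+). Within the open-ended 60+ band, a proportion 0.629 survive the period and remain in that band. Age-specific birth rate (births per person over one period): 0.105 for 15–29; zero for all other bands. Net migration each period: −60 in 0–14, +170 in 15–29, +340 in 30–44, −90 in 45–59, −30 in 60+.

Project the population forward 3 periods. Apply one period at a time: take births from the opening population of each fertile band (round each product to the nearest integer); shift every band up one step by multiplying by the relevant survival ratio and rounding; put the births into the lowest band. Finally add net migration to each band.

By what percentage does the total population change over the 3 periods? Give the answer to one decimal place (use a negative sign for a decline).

-31.1

Period 1.
Births: 89000 × 0.105 = 9345
15–29: 38000 × 0.987 = 37506
30–44: 89000 × 0.972 = 86508
45–59: 12500 × 0.958 = 11975
60+: 74000 × 0.968 + 42000 × 0.629 = 71632 + 26418 = 98050
Net migration: 0–14 − 60 → 9285; 15–29 + 170 → 37676; 30–44 + 340 → 86848; 45–59 − 90 → 11885; 60+ − 30 → 98020
→ [9285, 37676, 86848, 11885, 98020]
Period 2.
Births: 37676 × 0.105 = 3956
15–29: 9285 × 0.987 = 9164
30–44: 37676 × 0.972 = 36621
45–59: 86848 × 0.958 = 83200
60+: 11885 × 0.968 + 98020 × 0.629 = 11505 + 61655 = 73160
Net migration: 0–14 − 60 → 3896; 15–29 + 170 → 9334; 30–44 + 340 → 36961; 45–59 − 90 → 83110; 60+ − 30 → 73130
→ [3896, 9334, 36961, 83110, 73130]
Period 3.
Births: 9334 × 0.105 = 980
15–29: 3896 × 0.987 = 3845
30–44: 9334 × 0.972 = 9073
45–59: 36961 × 0.958 = 35409
60+: 83110 × 0.968 + 73130 × 0.629 = 80450 + 45999 = 126449
Net migration: 0–14 − 60 → 920; 15–29 + 170 → 4015; 30–44 + 340 → 9413; 45–59 − 90 → 35319; 60+ − 30 → 126419
→ [920, 4015, 9413, 35319, 126419]
Total: 255500 → 176086; change = -79414; percentage change = -31.1%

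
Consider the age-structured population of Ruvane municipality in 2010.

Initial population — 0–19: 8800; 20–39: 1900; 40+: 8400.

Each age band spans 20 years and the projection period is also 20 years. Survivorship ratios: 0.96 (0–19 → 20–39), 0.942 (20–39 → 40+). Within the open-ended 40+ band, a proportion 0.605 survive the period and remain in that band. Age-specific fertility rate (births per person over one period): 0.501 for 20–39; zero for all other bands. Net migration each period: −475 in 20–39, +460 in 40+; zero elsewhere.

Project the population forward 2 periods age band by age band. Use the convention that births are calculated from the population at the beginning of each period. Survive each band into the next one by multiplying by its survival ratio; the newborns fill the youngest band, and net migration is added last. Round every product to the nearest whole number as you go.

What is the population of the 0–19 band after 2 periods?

3994

After projecting period 1:
Births: 1900 * 0.501 = 952
20–39: 8800 * 0.96 = 8448
40+: 1900 * 0.942 + 8400 * 0.605 = 1790 + 5082 = 6872
Net migration: 20–39 − 475 → 7973; 40+ + 460 → 7332
Population now: 0–19=952, 20–39=7973, 40+=7332
After projecting period 2:
Births: 7973 * 0.501 = 3994
20–39: 952 * 0.96 = 914
40+: 7973 * 0.942 + 7332 * 0.605 = 7511 + 4436 = 11947
Net migration: 20–39 − 475 → 439; 40+ + 460 → 12407
Population now: 0–19=3994, 20–39=439, 40+=12407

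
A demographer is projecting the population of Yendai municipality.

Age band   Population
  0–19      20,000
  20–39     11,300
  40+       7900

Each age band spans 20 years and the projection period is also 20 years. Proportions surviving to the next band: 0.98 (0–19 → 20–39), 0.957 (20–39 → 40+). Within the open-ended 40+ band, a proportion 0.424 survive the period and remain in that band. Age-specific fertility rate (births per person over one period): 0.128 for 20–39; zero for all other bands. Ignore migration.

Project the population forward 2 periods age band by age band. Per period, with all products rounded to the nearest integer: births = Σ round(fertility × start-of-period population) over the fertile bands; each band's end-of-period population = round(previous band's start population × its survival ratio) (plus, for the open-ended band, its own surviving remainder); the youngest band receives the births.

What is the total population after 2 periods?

After projecting period 1:
Births: 11300 × 0.128 = 1446
20–39: 20000 × 0.98 = 19600
40+: 11300 × 0.957 + 7900 × 0.424 = 10814 + 3350 = 14164
Population now: 0–19=1446, 20–39=19600, 40+=14164
After projecting period 2:
Births: 19600 × 0.128 = 2509
20–39: 1446 × 0.98 = 1417
40+: 19600 × 0.957 + 14164 × 0.424 = 18757 + 6006 = 24763
Population now: 0–19=2509, 20–39=1417, 40+=24763
Total after period 2: 2509 + 1417 + 24763 = 28689

28689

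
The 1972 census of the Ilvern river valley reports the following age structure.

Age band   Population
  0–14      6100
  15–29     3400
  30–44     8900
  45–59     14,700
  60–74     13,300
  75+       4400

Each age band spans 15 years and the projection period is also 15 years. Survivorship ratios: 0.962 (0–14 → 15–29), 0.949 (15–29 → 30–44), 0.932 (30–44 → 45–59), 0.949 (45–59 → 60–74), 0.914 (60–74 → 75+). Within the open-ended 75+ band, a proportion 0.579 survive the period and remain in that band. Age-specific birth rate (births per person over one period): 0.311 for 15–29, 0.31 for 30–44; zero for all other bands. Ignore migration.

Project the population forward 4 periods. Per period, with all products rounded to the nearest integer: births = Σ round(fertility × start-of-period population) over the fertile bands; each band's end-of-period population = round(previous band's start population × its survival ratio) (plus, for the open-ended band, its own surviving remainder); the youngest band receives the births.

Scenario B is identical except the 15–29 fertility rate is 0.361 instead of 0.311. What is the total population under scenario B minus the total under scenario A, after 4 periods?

932

After projecting period 1:
Births: 3400 * 0.311 = 1057, 8900 * 0.31 = 2759 — total 3816
15–29: 6100 * 0.962 = 5868
30–44: 3400 * 0.949 = 3227
45–59: 8900 * 0.932 = 8295
60–74: 14700 * 0.949 = 13950
75+: 13300 * 0.914 + 4400 * 0.579 = 12156 + 2548 = 14704
Population now: 0–14=3816, 15–29=5868, 30–44=3227, 45–59=8295, 60–74=13950, 75+=14704
After projecting period 2:
Births: 5868 * 0.311 = 1825, 3227 * 0.31 = 1000 — total 2825
15–29: 3816 * 0.962 = 3671
30–44: 5868 * 0.949 = 5569
45–59: 3227 * 0.932 = 3008
60–74: 8295 * 0.949 = 7872
75+: 13950 * 0.914 + 14704 * 0.579 = 12750 + 8514 = 21264
Population now: 0–14=2825, 15–29=3671, 30–44=5569, 45–59=3008, 60–74=7872, 75+=21264
After projecting period 3:
Births: 3671 * 0.311 = 1142, 5569 * 0.31 = 1726 — total 2868
15–29: 2825 * 0.962 = 2718
30–44: 3671 * 0.949 = 3484
45–59: 5569 * 0.932 = 5190
60–74: 3008 * 0.949 = 2855
75+: 7872 * 0.914 + 21264 * 0.579 = 7195 + 12312 = 19507
Population now: 0–14=2868, 15–29=2718, 30–44=3484, 45–59=5190, 60–74=2855, 75+=19507
After projecting period 4:
Births: 2718 * 0.311 = 845, 3484 * 0.31 = 1080 — total 1925
15–29: 2868 * 0.962 = 2759
30–44: 2718 * 0.949 = 2579
45–59: 3484 * 0.932 = 3247
60–74: 5190 * 0.949 = 4925
75+: 2855 * 0.914 + 19507 * 0.579 = 2609 + 11295 = 13904
Population now: 0–14=1925, 15–29=2759, 30–44=2579, 45–59=3247, 60–74=4925, 75+=13904
Scenario A total after 4 periods: 29339
Scenario B projection —
After projecting period 1:
Births: 3400 * 0.361 = 1227, 8900 * 0.31 = 2759 — total 3986
15–29: 6100 * 0.962 = 5868
30–44: 3400 * 0.949 = 3227
45–59: 8900 * 0.932 = 8295
60–74: 14700 * 0.949 = 13950
75+: 13300 * 0.914 + 4400 * 0.579 = 12156 + 2548 = 14704
Population now: 0–14=3986, 15–29=5868, 30–44=3227, 45–59=8295, 60–74=13950, 75+=14704
After projecting period 2:
Births: 5868 * 0.361 = 2118, 3227 * 0.31 = 1000 — total 3118
15–29: 3986 * 0.962 = 3835
30–44: 5868 * 0.949 = 5569
45–59: 3227 * 0.932 = 3008
60–74: 8295 * 0.949 = 7872
75+: 13950 * 0.914 + 14704 * 0.579 = 12750 + 8514 = 21264
Population now: 0–14=3118, 15–29=3835, 30–44=5569, 45–59=3008, 60–74=7872, 75+=21264
After projecting period 3:
Births: 3835 * 0.361 = 1384, 5569 * 0.31 = 1726 — total 3110
15–29: 3118 * 0.962 = 3000
30–44: 3835 * 0.949 = 3639
45–59: 5569 * 0.932 = 5190
60–74: 3008 * 0.949 = 2855
75+: 7872 * 0.914 + 21264 * 0.579 = 7195 + 12312 = 19507
Population now: 0–14=3110, 15–29=3000, 30–44=3639, 45–59=5190, 60–74=2855, 75+=19507
After projecting period 4:
Births: 3000 * 0.361 = 1083, 3639 * 0.31 = 1128 — total 2211
15–29: 3110 * 0.962 = 2992
30–44: 3000 * 0.949 = 2847
45–59: 3639 * 0.932 = 3392
60–74: 5190 * 0.949 = 4925
75+: 2855 * 0.914 + 19507 * 0.579 = 2609 + 11295 = 13904
Population now: 0–14=2211, 15–29=2992, 30–44=2847, 45–59=3392, 60–74=4925, 75+=13904
Scenario B total after 4 periods: 30271
Difference B − A = 30271 − 29339 = 932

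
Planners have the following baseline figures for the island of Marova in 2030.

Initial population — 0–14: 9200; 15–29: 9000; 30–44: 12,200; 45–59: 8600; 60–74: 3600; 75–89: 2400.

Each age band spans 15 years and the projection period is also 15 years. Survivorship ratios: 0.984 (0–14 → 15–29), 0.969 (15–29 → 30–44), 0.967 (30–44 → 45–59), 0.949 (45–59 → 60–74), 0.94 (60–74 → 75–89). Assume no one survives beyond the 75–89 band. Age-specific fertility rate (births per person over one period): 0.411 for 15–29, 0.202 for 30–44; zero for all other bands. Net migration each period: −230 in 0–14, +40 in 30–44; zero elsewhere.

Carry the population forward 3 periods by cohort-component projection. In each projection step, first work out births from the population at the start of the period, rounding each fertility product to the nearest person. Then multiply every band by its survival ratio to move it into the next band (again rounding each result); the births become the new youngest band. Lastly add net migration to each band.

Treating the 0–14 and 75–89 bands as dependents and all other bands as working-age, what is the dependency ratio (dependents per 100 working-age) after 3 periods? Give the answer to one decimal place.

Let group 1 be 0–14 through group 6 = 75–89.
Period 1.
Births: 9000 × 0.411 = 3699  |  12200 × 0.202 = 2464 → total 6163
Group 2: 9200 × 0.984 = 9053
Group 3: 9000 × 0.969 = 8721
Group 4: 12200 × 0.967 = 11797
Group 5: 8600 × 0.949 = 8161
Group 6: 3600 × 0.94 = 3384
Net migration: Group 1 − 230 → 5933; Group 3 + 40 → 8761
End of period: [5933, 9053, 8761, 11797, 8161, 3384]
Period 2.
Births: 9053 × 0.411 = 3721  |  8761 × 0.202 = 1770 → total 5491
Group 2: 5933 × 0.984 = 5838
Group 3: 9053 × 0.969 = 8772
Group 4: 8761 × 0.967 = 8472
Group 5: 11797 × 0.949 = 11195
Group 6: 8161 × 0.94 = 7671
Net migration: Group 1 − 230 → 5261; Group 3 + 40 → 8812
End of period: [5261, 5838, 8812, 8472, 11195, 7671]
Period 3.
Births: 5838 × 0.411 = 2399  |  8812 × 0.202 = 1780 → total 4179
Group 2: 5261 × 0.984 = 5177
Group 3: 5838 × 0.969 = 5657
Group 4: 8812 × 0.967 = 8521
Group 5: 8472 × 0.949 = 8040
Group 6: 11195 × 0.94 = 10523
Net migration: Group 1 − 230 → 3949; Group 3 + 40 → 5697
End of period: [3949, 5177, 5697, 8521, 8040, 10523]
Dependents (band 0–14 + band 75–89) = 3949 + 10523 = 14472; working-age = 27435; ratio = 14472/27435 × 100 = 52.8

52.8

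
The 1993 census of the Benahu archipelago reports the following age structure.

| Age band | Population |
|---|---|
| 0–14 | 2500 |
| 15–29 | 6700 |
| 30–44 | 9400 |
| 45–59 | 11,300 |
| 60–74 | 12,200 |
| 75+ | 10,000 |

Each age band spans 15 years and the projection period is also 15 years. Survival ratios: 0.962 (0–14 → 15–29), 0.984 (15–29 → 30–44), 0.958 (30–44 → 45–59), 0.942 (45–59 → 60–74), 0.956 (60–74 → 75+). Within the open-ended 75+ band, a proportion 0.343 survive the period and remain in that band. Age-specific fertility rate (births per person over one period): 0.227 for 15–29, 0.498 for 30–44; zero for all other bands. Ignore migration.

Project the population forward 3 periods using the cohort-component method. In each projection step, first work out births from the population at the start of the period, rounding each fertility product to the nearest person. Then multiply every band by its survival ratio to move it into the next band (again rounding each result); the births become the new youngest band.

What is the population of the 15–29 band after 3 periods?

3683

(Groups numbered youngest = 1 to oldest = 6.)
[period 1]
Births: 6700 × 0.227 = 1521 ; 9400 × 0.498 = 4681 → 6202
Group 2: 2500 × 0.962 = 2405
Group 3: 6700 × 0.984 = 6593
Group 4: 9400 × 0.958 = 9005
Group 5: 11300 × 0.942 = 10645
Group 6: 12200 × 0.956 + 10000 × 0.343 = 11663 + 3430 = 15093
Population now: 0–14=6202, 15–29=2405, 30–44=6593, 45–59=9005, 60–74=10645, 75+=15093
[period 2]
Births: 2405 × 0.227 = 546 ; 6593 × 0.498 = 3283 → 3829
Group 2: 6202 × 0.962 = 5966
Group 3: 2405 × 0.984 = 2367
Group 4: 6593 × 0.958 = 6316
Group 5: 9005 × 0.942 = 8483
Group 6: 10645 × 0.956 + 15093 × 0.343 = 10177 + 5177 = 15354
Population now: 0–14=3829, 15–29=5966, 30–44=2367, 45–59=6316, 60–74=8483, 75+=15354
[period 3]
Births: 5966 × 0.227 = 1354 ; 2367 × 0.498 = 1179 → 2533
Group 2: 3829 × 0.962 = 3683
Group 3: 5966 × 0.984 = 5871
Group 4: 2367 × 0.958 = 2268
Group 5: 6316 × 0.942 = 5950
Group 6: 8483 × 0.956 + 15354 × 0.343 = 8110 + 5266 = 13376
Population now: 0–14=2533, 15–29=3683, 30–44=5871, 45–59=2268, 60–74=5950, 75+=13376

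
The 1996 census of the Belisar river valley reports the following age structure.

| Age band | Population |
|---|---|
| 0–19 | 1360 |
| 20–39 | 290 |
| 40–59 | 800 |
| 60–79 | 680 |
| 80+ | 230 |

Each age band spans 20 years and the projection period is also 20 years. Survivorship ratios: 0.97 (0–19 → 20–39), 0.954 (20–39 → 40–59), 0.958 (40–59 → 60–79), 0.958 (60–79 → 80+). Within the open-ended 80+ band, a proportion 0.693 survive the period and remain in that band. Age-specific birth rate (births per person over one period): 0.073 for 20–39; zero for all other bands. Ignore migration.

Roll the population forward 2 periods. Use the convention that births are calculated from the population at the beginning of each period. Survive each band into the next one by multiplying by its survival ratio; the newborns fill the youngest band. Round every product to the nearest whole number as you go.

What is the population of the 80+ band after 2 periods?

Call the bands 1 to 5, youngest first.
— Period 1 —
Births: 290 × 0.073 = 21
Band 2: 1360 × 0.97 = 1319
Band 3: 290 × 0.954 = 277
Band 4: 800 × 0.958 = 766
Band 5: 680 × 0.958 + 230 × 0.693 = 651 + 159 = 810
Population now: 0–19=21, 20–39=1319, 40–59=277, 60–79=766, 80+=810
— Period 2 —
Births: 1319 × 0.073 = 96
Band 2: 21 × 0.97 = 20
Band 3: 1319 × 0.954 = 1258
Band 4: 277 × 0.958 = 265
Band 5: 766 × 0.958 + 810 × 0.693 = 734 + 561 = 1295
Population now: 0–19=96, 20–39=20, 40–59=1258, 60–79=265, 80+=1295

1295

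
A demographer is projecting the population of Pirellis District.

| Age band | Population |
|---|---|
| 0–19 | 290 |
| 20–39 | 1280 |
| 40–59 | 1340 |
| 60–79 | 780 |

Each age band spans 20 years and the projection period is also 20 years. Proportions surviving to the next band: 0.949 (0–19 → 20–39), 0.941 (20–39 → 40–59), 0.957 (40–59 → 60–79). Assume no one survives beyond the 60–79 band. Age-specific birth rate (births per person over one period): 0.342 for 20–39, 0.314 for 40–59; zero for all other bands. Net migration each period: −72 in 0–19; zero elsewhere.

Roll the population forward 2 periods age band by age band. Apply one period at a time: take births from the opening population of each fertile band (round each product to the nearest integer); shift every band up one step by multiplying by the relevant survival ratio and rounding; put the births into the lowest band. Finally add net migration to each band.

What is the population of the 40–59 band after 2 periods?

Period 1.
Births: 1280 × 0.342 = 438, 1340 × 0.314 = 421 ⇒ total 859
20–39: 290 × 0.949 = 275
40–59: 1280 × 0.941 = 1204
60–79: 1340 × 0.957 = 1282
Net migration: 0–19 − 72 → 787
Population now: 0–19=787, 20–39=275, 40–59=1204, 60–79=1282
Period 2.
Births: 275 × 0.342 = 94, 1204 × 0.314 = 378 ⇒ total 472
20–39: 787 × 0.949 = 747
40–59: 275 × 0.941 = 259
60–79: 1204 × 0.957 = 1152
Net migration: 0–19 − 72 → 400
Population now: 0–19=400, 20–39=747, 40–59=259, 60–79=1152

259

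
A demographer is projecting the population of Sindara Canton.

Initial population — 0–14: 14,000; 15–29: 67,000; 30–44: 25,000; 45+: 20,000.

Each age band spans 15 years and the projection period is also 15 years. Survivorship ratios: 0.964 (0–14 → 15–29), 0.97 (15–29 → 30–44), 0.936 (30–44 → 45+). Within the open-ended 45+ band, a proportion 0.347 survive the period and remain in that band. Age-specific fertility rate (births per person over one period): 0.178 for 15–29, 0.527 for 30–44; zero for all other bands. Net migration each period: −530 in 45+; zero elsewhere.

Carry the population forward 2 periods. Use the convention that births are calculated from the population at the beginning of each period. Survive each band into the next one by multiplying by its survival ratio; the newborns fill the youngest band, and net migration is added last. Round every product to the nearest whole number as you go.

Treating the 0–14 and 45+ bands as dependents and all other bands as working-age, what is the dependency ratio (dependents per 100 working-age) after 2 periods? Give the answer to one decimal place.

Numbering the groups 1..4 from youngest to oldest:
After projecting period 1:
Births: 67000 × 0.178 = 11926  |  25000 × 0.527 = 13175 ⇒ total 25101
Group 2: 14000 × 0.964 = 13496
Group 3: 67000 × 0.97 = 64990
Group 4: 25000 × 0.936 + 20000 × 0.347 = 23400 + 6940 = 30340
Net migration: Group 4 − 530 → 29810
End of period: [25101, 13496, 64990, 29810]
After projecting period 2:
Births: 13496 × 0.178 = 2402  |  64990 × 0.527 = 34250 ⇒ total 36652
Group 2: 25101 × 0.964 = 24197
Group 3: 13496 × 0.97 = 13091
Group 4: 64990 × 0.936 + 29810 × 0.347 = 60831 + 10344 = 71175
Net migration: Group 4 − 530 → 70645
End of period: [36652, 24197, 13091, 70645]
Dependents (band 0–14 + band 45+) = 36652 + 70645 = 107297; working-age = 37288; ratio = 107297/37288 × 100 = 287.8

287.8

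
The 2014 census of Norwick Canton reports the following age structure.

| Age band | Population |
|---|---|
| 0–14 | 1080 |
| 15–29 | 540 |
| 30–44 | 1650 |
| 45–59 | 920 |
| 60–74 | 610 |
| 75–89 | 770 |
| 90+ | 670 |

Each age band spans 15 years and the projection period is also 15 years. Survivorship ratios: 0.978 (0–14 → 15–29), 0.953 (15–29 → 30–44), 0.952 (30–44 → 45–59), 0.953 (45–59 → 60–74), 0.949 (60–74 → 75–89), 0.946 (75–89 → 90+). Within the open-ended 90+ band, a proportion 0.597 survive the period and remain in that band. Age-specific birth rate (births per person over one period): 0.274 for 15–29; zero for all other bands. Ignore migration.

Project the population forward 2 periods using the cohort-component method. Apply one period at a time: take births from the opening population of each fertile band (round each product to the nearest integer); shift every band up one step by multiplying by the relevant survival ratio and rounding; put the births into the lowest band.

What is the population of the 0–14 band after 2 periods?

Call the bands 1 to 7, youngest first.
After projecting period 1:
Births: 540 × 0.274 = 148
Band 2: 1080 × 0.978 = 1056
Band 3: 540 × 0.953 = 515
Band 4: 1650 × 0.952 = 1571
Band 5: 920 × 0.953 = 877
Band 6: 610 × 0.949 = 579
Band 7: 770 × 0.946 + 670 × 0.597 = 728 + 400 = 1128
Giving 148 / 1056 / 515 / 1571 / 877 / 579 / 1128.
After projecting period 2:
Births: 1056 × 0.274 = 289
Band 2: 148 × 0.978 = 145
Band 3: 1056 × 0.953 = 1006
Band 4: 515 × 0.952 = 490
Band 5: 1571 × 0.953 = 1497
Band 6: 877 × 0.949 = 832
Band 7: 579 × 0.946 + 1128 × 0.597 = 548 + 673 = 1221
Giving 289 / 145 / 1006 / 490 / 1497 / 832 / 1221.

289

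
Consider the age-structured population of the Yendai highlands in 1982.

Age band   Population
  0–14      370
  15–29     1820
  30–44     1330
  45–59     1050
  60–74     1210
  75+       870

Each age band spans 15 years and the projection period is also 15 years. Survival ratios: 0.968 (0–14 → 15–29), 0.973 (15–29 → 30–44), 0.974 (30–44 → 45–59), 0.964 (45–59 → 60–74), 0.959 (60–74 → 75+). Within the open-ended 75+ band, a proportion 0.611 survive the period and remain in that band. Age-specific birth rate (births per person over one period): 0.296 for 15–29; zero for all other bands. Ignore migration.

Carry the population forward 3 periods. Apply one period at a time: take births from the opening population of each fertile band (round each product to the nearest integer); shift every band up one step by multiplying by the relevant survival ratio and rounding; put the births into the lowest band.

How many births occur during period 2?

(Bands numbered youngest = 1 to oldest = 6.)
— Period 1 —
Births: 1820 × 0.296 = 539
Band 2: 370 × 0.968 = 358
Band 3: 1820 × 0.973 = 1771
Band 4: 1330 × 0.974 = 1295
Band 5: 1050 × 0.964 = 1012
Band 6: 1210 × 0.959 + 870 × 0.611 = 1160 + 532 = 1692
End of period: [539, 358, 1771, 1295, 1012, 1692]
— Period 2 —
Births: 358 × 0.296 = 106
Band 2: 539 × 0.968 = 522
Band 3: 358 × 0.973 = 348
Band 4: 1771 × 0.974 = 1725
Band 5: 1295 × 0.964 = 1248
Band 6: 1012 × 0.959 + 1692 × 0.611 = 971 + 1034 = 2005
End of period: [106, 522, 348, 1725, 1248, 2005]

106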